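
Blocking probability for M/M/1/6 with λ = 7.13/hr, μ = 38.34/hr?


ρ = λ/μ = 7.13/38.34 = 0.1860
P_K = (1−ρ)ρ^K/(1−ρ^(K+1)) = (0.8140·0.00004136)/(1 − 0.000007692)
= 0.00003367/0.999992 = 0.00003367

Final: 0.00003367


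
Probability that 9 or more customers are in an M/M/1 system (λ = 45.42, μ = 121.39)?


ρ = 45.42/121.39 = 0.3742
P(N ≥ n) = ρ^n = 0.3742^9 = 0.0001437

Final: 0.0001437


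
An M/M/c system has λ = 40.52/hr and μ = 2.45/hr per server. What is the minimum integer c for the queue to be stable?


Stability requires cμ > λ ⇔ c > λ/μ.
λ/μ = 40.52/2.45 = 16.5388
Minimum integer c = ⌊16.5388⌋ + 1 = 17
Check: 17·2.45 = 41.65 > 40.52, while 16·2.45 = 39.20 ≤ 40.52

Final: 17 servers


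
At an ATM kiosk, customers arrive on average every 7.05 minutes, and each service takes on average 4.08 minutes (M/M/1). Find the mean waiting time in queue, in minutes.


λ = 60/7.05 = 8.5106 /hr
μ = 60/4.08 = 14.7059 /hr
ρ = λ/μ = 8.5106/14.7059 = 0.5787
Wq = ρ/(μ−λ) = 0.5787/(14.7059−8.5106) = 0.09341 hr
In minutes: 0.09341·60 = 5.605 min

Final: 5.605 min


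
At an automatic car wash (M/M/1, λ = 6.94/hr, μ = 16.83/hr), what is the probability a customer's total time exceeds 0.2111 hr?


W ~ Exponential(μ−λ) for M/M/1.
μ − λ = 16.83 − 6.94 = 9.8900
P(W > t) = e^{−(μ−λ)t} = e^{−2.0878} = 0.123962

Final: 0.123962


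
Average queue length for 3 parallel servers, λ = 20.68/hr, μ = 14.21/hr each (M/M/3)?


a = λ/μ = 1.4553; ρ = a/3 = 0.4851
P₀ = 0.221632
Lq = P₀·a^c·ρ / (c!·(1−ρ)²) = 0.221632·3.08226·0.4851/(6·0.26512)
= 0.20833

Final: 0.20833


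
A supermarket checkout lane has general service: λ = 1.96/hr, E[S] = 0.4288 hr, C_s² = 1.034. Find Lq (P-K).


ρ = λ·E[S] = 1.96·0.4288 = 0.8404
Lq = ρ²(1+C_s²)/(2(1−ρ)) = 0.7064·(1+1.034)/(2·0.1596)
= 0.7064·2.0340/0.3191 = 4.50236

Final: 4.50236


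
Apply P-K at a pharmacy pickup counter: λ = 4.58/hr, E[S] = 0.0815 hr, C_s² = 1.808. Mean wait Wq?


ρ = λ·E[S] = 4.58·0.0815 = 0.3733
E[S²] = E[S]²(1+C_s²) = 0.0815²·(1+1.808) = 0.018651
Wq = λ·E[S²]/(2(1−ρ)) = 4.58·0.018651/(2·0.6267) = 0.06815 hr

Final: 0.06815 hr


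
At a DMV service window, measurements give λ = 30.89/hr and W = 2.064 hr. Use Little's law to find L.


L = λW = 30.89·2.064 = 63.7570

Final: 63.7570


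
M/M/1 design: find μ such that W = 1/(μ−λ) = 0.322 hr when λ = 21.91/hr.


W = 1/(μ−λ) ⇒ μ − λ = 1/W = 1/0.322 = 3.1056
μ = λ + 1/W = 21.91 + 3.1056 = 25.0156 per hr

Final: 25.0156 /hr


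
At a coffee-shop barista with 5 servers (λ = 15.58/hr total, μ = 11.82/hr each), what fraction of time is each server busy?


ρ = λ/(cμ) = 15.58/(5·11.82) = 15.58/59.10 = 0.2636

Final: 0.2636


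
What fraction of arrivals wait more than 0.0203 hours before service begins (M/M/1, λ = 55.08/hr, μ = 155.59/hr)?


ρ = 55.08/155.59 = 0.3540
P(Wq > t) = ρ·e^{−(μ−λ)t} = 0.3540·e^{−2.0404}
= 0.3540·0.129983 = 0.046015

Final: 0.046015


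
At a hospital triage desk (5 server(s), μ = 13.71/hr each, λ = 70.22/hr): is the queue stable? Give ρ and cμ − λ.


Total capacity cμ = 5·13.71 = 68.55/hr
ρ = λ/(cμ) = 70.22/68.55 = 1.0244
Stable ⇔ ρ < 1: NO
Spare capacity = cμ − λ = 68.55 − 70.22 = -1.67/hr

Final: ρ = 1.0244; unstable; margin = -1.67/hr


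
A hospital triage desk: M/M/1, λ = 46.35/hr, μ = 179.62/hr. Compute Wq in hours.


ρ = 46.35/179.62 = 0.2580
Wq = ρ/(μ−λ) = 0.2580/(179.62 − 46.35) = 0.2580/133.27 = 0.001936 hr

Final: 0.001936 hr


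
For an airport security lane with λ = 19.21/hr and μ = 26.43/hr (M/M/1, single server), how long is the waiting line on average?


ρ = 19.21/26.43 = 0.7268
Lq = ρ²/(1−ρ) = 0.5283/0.2732 = 1.9338

Final: 1.9338


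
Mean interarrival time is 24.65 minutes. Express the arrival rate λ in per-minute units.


λ = 1/(interarrival time) in consistent units.
1 minute = 1 min, so λ = 1/24.65 = 0.04057 per minute

Final: 0.04057 /min


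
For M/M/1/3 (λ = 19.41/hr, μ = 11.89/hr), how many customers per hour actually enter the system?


ρ = 1.6325; P_K = (1−ρ)ρ^3/(1−ρ^4) = 0.450922
λ_eff = λ(1 − P_K) = 19.41·(1 − 0.450922) = 19.41·0.549078 = 10.6576 /hr

Final: 10.6576 /hr


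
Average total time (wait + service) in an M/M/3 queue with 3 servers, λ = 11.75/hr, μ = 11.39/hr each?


a = 1.0316; ρ = 0.3439; P₀ = 0.351793
Lq = P₀·a^c·ρ/(c!(1−ρ)²) = 0.05141
Wq = Lq/λ = 0.05141/11.75 = 0.004376 hr
W = Wq + 1/μ = 0.004376 + 0.08780 = 0.09217 hr

Final: 0.09217 hr


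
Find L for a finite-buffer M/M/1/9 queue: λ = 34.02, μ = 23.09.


ρ = 34.02/23.09 = 1.4734
L = ρ[1 − (K+1)ρ^K + Kρ^(K+1)] / [(1−ρ)(1−ρ^(K+1))]
Numerator: 1.4734·(1 − 10·32.718500 + 9·48.206296) = 158.639669
Denominator: (-0.4734)·(-47.206296) = 22.345813
L = 158.639669/22.345813 = 7.0993

Final: 7.0993


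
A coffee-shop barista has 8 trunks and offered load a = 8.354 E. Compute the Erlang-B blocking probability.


B(c,a) = (a^c/c!) / Σ_{k=0}^{c} a^k/k!
a^8/8! = 588.349304
Σ terms (k=0..8): 1.00000 + 8.35400 + 34.89466 + 97.16999 + 202.93953 + 339.07136 + 472.10036 + 563.41806 + 588.34930 = 2307.297252
B = 588.349304/2307.297252 = 0.254995

Final: 0.254995


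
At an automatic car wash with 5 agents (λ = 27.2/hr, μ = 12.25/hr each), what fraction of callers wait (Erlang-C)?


a = λ/μ = 2.2204; ρ = a/5 = 0.4441
P₀ = 0.107160 (from M/M/c formula)
C(c,a) = [a^c/(c!(1−ρ))]·P₀ = [53.97145/(120·0.5559)]·0.107160
= 0.80904·0.107160 = 0.086697

Final: 0.086697


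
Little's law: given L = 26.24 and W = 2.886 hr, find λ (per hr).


λ = L/W = 26.24/2.886 = 9.0922 /hr

Final: 9.0922 /hr


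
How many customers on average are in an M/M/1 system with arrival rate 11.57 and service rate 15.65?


ρ = λ/μ = 11.57/15.65 = 0.7393
L = ρ/(1−ρ) = 0.7393/(1 − 0.7393) = 0.7393/0.2607 = 2.8358

Final: 2.8358


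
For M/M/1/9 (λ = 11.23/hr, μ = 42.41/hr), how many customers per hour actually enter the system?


ρ = 0.2648; P_K = (1−ρ)ρ^9/(1−ρ^10) = 0.000004706
λ_eff = λ(1 − P_K) = 11.23·(1 − 0.000004706) = 11.23·0.999995 = 11.2299 /hr

Final: 11.2299 /hr


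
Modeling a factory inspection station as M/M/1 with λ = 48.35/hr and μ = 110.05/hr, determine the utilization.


ρ = λ/μ = 48.35/110.05 = 0.4393

Final: 0.4393


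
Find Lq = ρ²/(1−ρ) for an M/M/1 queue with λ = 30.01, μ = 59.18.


ρ = 30.01/59.18 = 0.5071
Lq = ρ²/(1−ρ) = 0.2571/0.4929 = 0.5217

Final: 0.5217


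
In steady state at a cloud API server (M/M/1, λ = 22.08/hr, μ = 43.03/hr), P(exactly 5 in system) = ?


ρ = 22.08/43.03 = 0.5131
P_n = (1−ρ)·ρ^n = (1 − 0.5131)·0.5131^5 = 0.4869·0.035574 = 0.017320

Final: 0.017320


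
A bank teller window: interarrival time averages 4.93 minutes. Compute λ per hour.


λ = 1/(interarrival time) in consistent units.
1 hour = 60 min, so λ = 60/4.93 = 12.1704 per hour

Final: 12.1704 /hr


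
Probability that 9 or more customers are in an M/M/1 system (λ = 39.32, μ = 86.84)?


ρ = 39.32/86.84 = 0.4528
P(N ≥ n) = ρ^n = 0.4528^9 = 0.0007999

Final: 0.0007999


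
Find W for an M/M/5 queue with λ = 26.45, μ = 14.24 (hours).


a = 1.8574; ρ = 0.3715; P₀ = 0.155288
Lq = P₀·a^c·ρ/(c!(1−ρ)²) = 0.02691
Wq = Lq/λ = 0.02691/26.45 = 0.001017 hr
W = Wq + 1/μ = 0.001017 + 0.07022 = 0.07124 hr

Final: 0.07124 hr


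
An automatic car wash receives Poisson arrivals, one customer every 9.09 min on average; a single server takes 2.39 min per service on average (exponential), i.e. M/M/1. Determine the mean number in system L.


λ = 60/9.09 = 6.6007 /hr
μ = 60/2.39 = 25.1046 /hr
ρ = λ/μ = 6.6007/25.1046 = 0.2629
L = ρ/(1−ρ) = 0.2629/0.7371 = 0.3567

Final: 0.3567


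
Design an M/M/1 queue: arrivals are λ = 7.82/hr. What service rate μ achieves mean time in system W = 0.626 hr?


W = 1/(μ−λ) ⇒ μ − λ = 1/W = 1/0.626 = 1.5974
μ = λ + 1/W = 7.82 + 1.5974 = 9.4174 per hr

Final: 9.4174 /hr


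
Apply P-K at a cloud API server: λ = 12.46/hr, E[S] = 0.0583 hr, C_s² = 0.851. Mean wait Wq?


ρ = λ·E[S] = 12.46·0.0583 = 0.7264
E[S²] = E[S]²(1+C_s²) = 0.0583²·(1+0.851) = 0.006291
Wq = λ·E[S²]/(2(1−ρ)) = 12.46·0.006291/(2·0.2736) = 0.14327 hr

Final: 0.14327 hr


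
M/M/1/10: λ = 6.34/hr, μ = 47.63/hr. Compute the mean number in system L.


ρ = 6.34/47.63 = 0.1331
L = ρ[1 − (K+1)ρ^K + Kρ^(K+1)] / [(1−ρ)(1−ρ^(K+1))]
Numerator: 0.1331·(1 − 11·0.000000001746 + 10·2.324e-10) = 0.133109
Denominator: (0.8669)·(1.000000) = 0.866891
L = 0.133109/0.866891 = 0.1535

Final: 0.1535


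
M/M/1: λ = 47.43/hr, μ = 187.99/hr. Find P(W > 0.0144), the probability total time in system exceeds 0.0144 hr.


W ~ Exponential(μ−λ) for M/M/1.
μ − λ = 187.99 − 47.43 = 140.5600
P(W > t) = e^{−(μ−λ)t} = e^{−2.0241} = 0.132117

Final: 0.132117


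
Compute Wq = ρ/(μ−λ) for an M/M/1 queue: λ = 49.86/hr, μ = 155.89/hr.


ρ = 49.86/155.89 = 0.3198
Wq = ρ/(μ−λ) = 0.3198/(155.89 − 49.86) = 0.3198/106.03 = 0.003017 hr

Final: 0.003017 hr


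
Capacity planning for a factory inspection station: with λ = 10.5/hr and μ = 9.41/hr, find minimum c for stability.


Stability requires cμ > λ ⇔ c > λ/μ.
λ/μ = 10.5/9.41 = 1.1158
Minimum integer c = ⌊1.1158⌋ + 1 = 2
Check: 2·9.41 = 18.82 > 10.5, while 1·9.41 = 9.41 ≤ 10.5

Final: 2 servers


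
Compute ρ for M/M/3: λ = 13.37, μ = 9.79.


ρ = λ/(cμ) = 13.37/(3·9.79) = 13.37/29.37 = 0.4552

Final: 0.4552


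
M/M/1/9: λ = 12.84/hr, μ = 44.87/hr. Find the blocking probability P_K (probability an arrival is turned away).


ρ = λ/μ = 12.84/44.87 = 0.2862
P_K = (1−ρ)ρ^K/(1−ρ^(K+1)) = (0.7138·0.00001287)/(1 − 0.000003682)
= 0.000009185/0.999996 = 0.000009185

Final: 0.000009185


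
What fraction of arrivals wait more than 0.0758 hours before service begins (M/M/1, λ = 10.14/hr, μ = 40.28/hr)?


ρ = 10.14/40.28 = 0.2517
P(Wq > t) = ρ·e^{−(μ−λ)t} = 0.2517·e^{−2.2846}
= 0.2517·0.101814 = 0.025630

Final: 0.025630


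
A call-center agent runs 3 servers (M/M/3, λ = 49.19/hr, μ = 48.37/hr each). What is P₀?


a = λ/μ = 49.19/48.37 = 1.0170; ρ = a/c = 0.3390
Σ_{k=0}^{2} a^k/k! (terms k=0..2) = 1.00000 + 1.01695 + 0.51710 = 2.53405
Tail: a^3/(3!(1−ρ)) = 1.05173/(6·0.6610) = 0.26518
P₀ = 1/(2.53405 + 0.26518) = 1/2.79923 = 0.357241

Final: 0.357241


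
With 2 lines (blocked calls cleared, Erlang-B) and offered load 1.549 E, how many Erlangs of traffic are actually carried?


B(2,1.549) = 0.320031 (Erlang-B)
Carried load = a(1 − B) = 1.549·(1 − 0.320031) = 1.549·0.679969 = 1.0533 E

Final: 1.0533 Erlangs


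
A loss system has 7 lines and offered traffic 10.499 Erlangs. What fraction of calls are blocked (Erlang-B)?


B(c,a) = (a^c/c!) / Σ_{k=0}^{c} a^k/k!
a^7/7! = 2790.005206
Σ terms (k=0..7): 1.00000 + 10.49900 + 55.11450 + 192.88238 + 506.26803 + 1063.06160 + 1860.18063 + 2790.00521 = 6479.011349
B = 2790.005206/6479.011349 = 0.430622

Final: 0.430622


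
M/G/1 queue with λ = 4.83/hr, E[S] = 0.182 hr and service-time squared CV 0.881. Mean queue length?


ρ = λ·E[S] = 4.83·0.182 = 0.8791
Lq = ρ²(1+C_s²)/(2(1−ρ)) = 0.7727·(1+0.881)/(2·0.1209)
= 0.7727·1.8810/0.2419 = 6.00933

Final: 6.00933


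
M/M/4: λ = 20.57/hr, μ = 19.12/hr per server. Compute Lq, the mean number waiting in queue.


a = λ/μ = 1.0758; ρ = a/4 = 0.2690
P₀ = 0.340317
Lq = P₀·a^c·ρ / (c!·(1−ρ)²) = 0.340317·1.33963·0.2690/(24·0.53442)
= 0.009560

Final: 0.009560


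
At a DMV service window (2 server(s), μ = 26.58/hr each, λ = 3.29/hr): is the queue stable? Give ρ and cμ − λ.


Total capacity cμ = 2·26.58 = 53.16/hr
ρ = λ/(cμ) = 3.29/53.16 = 0.06189
Stable ⇔ ρ < 1: YES
Spare capacity = cμ − λ = 53.16 − 3.29 = 49.87/hr

Final: ρ = 0.06189; stable; margin = 49.87/hr


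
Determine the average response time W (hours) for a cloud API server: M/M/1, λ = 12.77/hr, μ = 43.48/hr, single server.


W = 1/(μ−λ) = 1/(43.48 − 12.77) = 1/30.71 = 0.03256 hr

Final: 0.03256 hr


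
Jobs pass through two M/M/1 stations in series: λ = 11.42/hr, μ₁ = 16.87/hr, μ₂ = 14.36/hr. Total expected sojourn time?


Each node sees arrival rate λ = 11.42/hr (tandem ⇒ throughput preserved).
W₁ = 1/(μ₁−λ) = 1/(16.87−11.42) = 0.18349 hr
W₂ = 1/(μ₂−λ) = 1/(14.36−11.42) = 0.34014 hr
W_total = W₁ + W₂ = 0.18349 + 0.34014 = 0.52362 hr

Final: 0.52362 hr


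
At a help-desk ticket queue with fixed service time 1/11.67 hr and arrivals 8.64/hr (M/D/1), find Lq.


ρ = 8.64/11.67 = 0.7404
M/D/1: Lq = ρ²/(2(1−ρ)) = 0.5481/(2·0.2596) = 1.05556

Final: 1.05556


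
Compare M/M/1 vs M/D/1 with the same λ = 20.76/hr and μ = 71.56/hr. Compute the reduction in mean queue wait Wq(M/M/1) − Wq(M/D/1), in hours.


ρ = 20.76/71.56 = 0.2901
Wq(M/M/1) = ρ/(μ−λ) = 0.2901/50.80 = 0.005711 hr
Wq(M/D/1) = ρ/(2(μ−λ)) = 0.002855 hr
Savings = 0.005711 − 0.002855 = 0.002855 hr

Final: 0.002855 hr


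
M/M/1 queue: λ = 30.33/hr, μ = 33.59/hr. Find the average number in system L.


ρ = λ/μ = 30.33/33.59 = 0.9029
L = ρ/(1−ρ) = 0.9029/(1 − 0.9029) = 0.9029/0.09705 = 9.3037

Final: 9.3037


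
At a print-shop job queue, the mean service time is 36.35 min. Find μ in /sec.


μ = 1/(service time) in consistent units.
1 second = 0.0166667 min, so μ = 0.0166667/36.35 = 0.0004585 per second

Final: 0.0004585 /sec


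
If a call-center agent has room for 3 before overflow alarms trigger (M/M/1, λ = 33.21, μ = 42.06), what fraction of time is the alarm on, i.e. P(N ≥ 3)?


ρ = 33.21/42.06 = 0.7896
P(N ≥ n) = ρ^n = 0.7896^3 = 0.492265

Final: 0.492265


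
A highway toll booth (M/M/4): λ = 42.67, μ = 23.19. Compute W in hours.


a = 1.8400; ρ = 0.4600; P₀ = 0.154904
Lq = P₀·a^c·ρ/(c!(1−ρ)²) = 0.11671
Wq = Lq/λ = 0.11671/42.67 = 0.002735 hr
W = Wq + 1/μ = 0.002735 + 0.04312 = 0.04586 hr

Final: 0.04586 hr


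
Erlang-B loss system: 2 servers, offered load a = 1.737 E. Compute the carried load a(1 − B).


B(2,1.737) = 0.355330 (Erlang-B)
Carried load = a(1 − B) = 1.737·(1 − 0.355330) = 1.737·0.644670 = 1.1198 E

Final: 1.1198 Erlangs


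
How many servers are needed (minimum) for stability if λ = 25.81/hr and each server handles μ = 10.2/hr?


Stability requires cμ > λ ⇔ c > λ/μ.
λ/μ = 25.81/10.2 = 2.5304
Minimum integer c = ⌊2.5304⌋ + 1 = 3
Check: 3·10.2 = 30.60 > 25.81, while 2·10.2 = 20.40 ≤ 25.81

Final: 3 servers


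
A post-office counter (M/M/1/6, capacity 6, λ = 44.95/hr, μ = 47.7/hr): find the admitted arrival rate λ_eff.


ρ = 0.9423; P_K = (1−ρ)ρ^6/(1−ρ^7) = 0.118707
λ_eff = λ(1 − P_K) = 44.95·(1 − 0.118707) = 44.95·0.881293 = 39.6141 /hr

Final: 39.6141 /hr


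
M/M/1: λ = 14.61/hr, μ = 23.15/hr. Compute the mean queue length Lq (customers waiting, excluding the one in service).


ρ = 14.61/23.15 = 0.6311
Lq = ρ²/(1−ρ) = 0.3983/0.3689 = 1.0797

Final: 1.0797


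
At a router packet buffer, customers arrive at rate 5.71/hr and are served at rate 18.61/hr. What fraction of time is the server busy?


ρ = λ/μ = 5.71/18.61 = 0.3068

Final: 0.3068


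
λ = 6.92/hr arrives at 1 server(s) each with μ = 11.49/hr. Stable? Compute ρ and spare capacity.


Total capacity cμ = 1·11.49 = 11.49/hr
ρ = λ/(cμ) = 6.92/11.49 = 0.6023
Stable ⇔ ρ < 1: YES
Spare capacity = cμ − λ = 11.49 − 6.92 = 4.57/hr

Final: ρ = 0.6023; stable; margin = 4.57/hr


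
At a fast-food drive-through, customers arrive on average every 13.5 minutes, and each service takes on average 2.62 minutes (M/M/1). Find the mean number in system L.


λ = 60/13.5 = 4.4444 /hr
μ = 60/2.62 = 22.9008 /hr
ρ = λ/μ = 4.4444/22.9008 = 0.1941
L = ρ/(1−ρ) = 0.1941/0.8059 = 0.2408

Final: 0.2408


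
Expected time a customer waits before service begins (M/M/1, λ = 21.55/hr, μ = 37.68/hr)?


ρ = 21.55/37.68 = 0.5719
Wq = ρ/(μ−λ) = 0.5719/(37.68 − 21.55) = 0.5719/16.13 = 0.03546 hr

Final: 0.03546 hr


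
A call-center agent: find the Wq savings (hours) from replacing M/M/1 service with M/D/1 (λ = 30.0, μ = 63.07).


ρ = 30.0/63.07 = 0.4757
Wq(M/M/1) = ρ/(μ−λ) = 0.4757/33.07 = 0.01438 hr
Wq(M/D/1) = ρ/(2(μ−λ)) = 0.007192 hr
Savings = 0.01438 − 0.007192 = 0.007192 hr

Final: 0.007192 hr


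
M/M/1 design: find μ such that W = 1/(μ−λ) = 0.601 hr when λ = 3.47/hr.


W = 1/(μ−λ) ⇒ μ − λ = 1/W = 1/0.601 = 1.6639
μ = λ + 1/W = 3.47 + 1.6639 = 5.1339 per hr

Final: 5.1339 /hr


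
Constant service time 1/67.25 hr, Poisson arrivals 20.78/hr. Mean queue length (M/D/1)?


ρ = 20.78/67.25 = 0.3090
M/D/1: Lq = ρ²/(2(1−ρ)) = 0.09548/(2·0.6910) = 0.06909

Final: 0.06909


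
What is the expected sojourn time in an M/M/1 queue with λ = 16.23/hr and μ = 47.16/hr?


W = 1/(μ−λ) = 1/(47.16 − 16.23) = 1/30.93 = 0.03233 hr

Final: 0.03233 hr


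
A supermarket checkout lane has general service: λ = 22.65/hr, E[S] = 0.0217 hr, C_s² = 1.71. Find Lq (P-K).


ρ = λ·E[S] = 22.65·0.0217 = 0.4915
Lq = ρ²(1+C_s²)/(2(1−ρ)) = 0.2416·(1+1.71)/(2·0.5085)
= 0.2416·2.7100/1.0170 = 0.64374

Final: 0.64374


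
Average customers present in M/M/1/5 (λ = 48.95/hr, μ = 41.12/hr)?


ρ = 48.95/41.12 = 1.1904
L = ρ[1 − (K+1)ρ^K + Kρ^(K+1)] / [(1−ρ)(1−ρ^(K+1))]
Numerator: 1.1904·(1 − 6·2.390551 + 5·2.845755) = 1.054082
Denominator: (-0.1904)·(-1.845755) = 0.351466
L = 1.054082/0.351466 = 2.9991

Final: 2.9991


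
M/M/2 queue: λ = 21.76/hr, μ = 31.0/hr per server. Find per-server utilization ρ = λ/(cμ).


ρ = λ/(cμ) = 21.76/(2·31.0) = 21.76/62.00 = 0.3510

Final: 0.3510


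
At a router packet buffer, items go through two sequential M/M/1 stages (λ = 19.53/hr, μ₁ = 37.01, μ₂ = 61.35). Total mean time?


Each node sees arrival rate λ = 19.53/hr (tandem ⇒ throughput preserved).
W₁ = 1/(μ₁−λ) = 1/(37.01−19.53) = 0.05721 hr
W₂ = 1/(μ₂−λ) = 1/(61.35−19.53) = 0.02391 hr
W_total = W₁ + W₂ = 0.05721 + 0.02391 = 0.08112 hr

Final: 0.08112 hr


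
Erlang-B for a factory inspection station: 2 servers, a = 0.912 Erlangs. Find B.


B(c,a) = (a^c/c!) / Σ_{k=0}^{c} a^k/k!
a^2/2! = 0.415872
Σ terms (k=0..2): 1.00000 + 0.91200 + 0.41587 = 2.327872
B = 0.415872/2.327872 = 0.178649

Final: 0.178649


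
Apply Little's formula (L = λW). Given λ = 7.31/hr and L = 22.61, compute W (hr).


W = L/λ = 22.61/7.31 = 3.0930 hr

Final: 3.0930 hr


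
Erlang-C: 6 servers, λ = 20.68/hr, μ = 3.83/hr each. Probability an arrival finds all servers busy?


a = λ/μ = 5.3995; ρ = a/6 = 0.8999
P₀ = 0.002152 (from M/M/c formula)
C(c,a) = [a^c/(c!(1−ρ))]·P₀ = [24780.52840/(720·0.1001)]·0.002152
= 343.87472·0.002152 = 0.739915

Final: 0.739915


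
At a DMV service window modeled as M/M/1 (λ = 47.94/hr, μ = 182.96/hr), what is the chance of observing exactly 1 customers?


ρ = 47.94/182.96 = 0.2620
P_n = (1−ρ)·ρ^n = (1 − 0.2620)·0.2620^1 = 0.7380·0.262024 = 0.193368

Final: 0.193368


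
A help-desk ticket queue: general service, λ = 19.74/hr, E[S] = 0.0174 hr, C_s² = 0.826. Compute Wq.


ρ = λ·E[S] = 19.74·0.0174 = 0.3435
E[S²] = E[S]²(1+C_s²) = 0.0174²·(1+0.826) = 0.0005528
Wq = λ·E[S²]/(2(1−ρ)) = 19.74·0.0005528/(2·0.6565) = 0.008311 hr

Final: 0.008311 hr


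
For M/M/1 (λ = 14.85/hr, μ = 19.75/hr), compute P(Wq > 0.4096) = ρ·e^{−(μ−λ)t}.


ρ = 14.85/19.75 = 0.7519
P(Wq > t) = ρ·e^{−(μ−λ)t} = 0.7519·e^{−2.0070}
= 0.7519·0.134386 = 0.101045

Final: 0.101045


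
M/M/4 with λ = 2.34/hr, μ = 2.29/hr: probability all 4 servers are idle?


a = λ/μ = 2.34/2.29 = 1.0218; ρ = a/c = 0.2555
Σ_{k=0}^{3} a^k/k! (terms k=0..3) = 1.00000 + 1.02183 + 0.52207 + 0.17782 = 2.72173
Tail: a^4/(4!(1−ρ)) = 1.09024/(24·0.7445) = 0.06101
P₀ = 1/(2.72173 + 0.06101) = 1/2.78274 = 0.359358

Final: 0.359358


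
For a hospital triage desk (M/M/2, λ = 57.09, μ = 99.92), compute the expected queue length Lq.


a = λ/μ = 0.5714; ρ = a/2 = 0.2857
P₀ = 0.555599
Lq = P₀·a^c·ρ / (c!·(1−ρ)²) = 0.555599·0.32645·0.2857/(2·0.51026)
= 0.05077

Final: 0.05077


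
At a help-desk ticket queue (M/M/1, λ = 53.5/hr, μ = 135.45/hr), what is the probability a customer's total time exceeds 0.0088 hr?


W ~ Exponential(μ−λ) for M/M/1.
μ − λ = 135.45 − 53.5 = 81.9500
P(W > t) = e^{−(μ−λ)t} = e^{−0.7212} = 0.486188

Final: 0.486188


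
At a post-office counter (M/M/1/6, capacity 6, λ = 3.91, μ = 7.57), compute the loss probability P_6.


ρ = λ/μ = 3.91/7.57 = 0.5165
P_K = (1−ρ)ρ^K/(1−ρ^(K+1)) = (0.4835·0.018988)/(1 − 0.009808)
= 0.009181/0.990192 = 0.009272

Final: 0.009272


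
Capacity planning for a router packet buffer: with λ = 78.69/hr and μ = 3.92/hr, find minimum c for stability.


Stability requires cμ > λ ⇔ c > λ/μ.
λ/μ = 78.69/3.92 = 20.0740
Minimum integer c = ⌊20.0740⌋ + 1 = 21
Check: 21·3.92 = 82.32 > 78.69, while 20·3.92 = 78.40 ≤ 78.69

Final: 21 servers


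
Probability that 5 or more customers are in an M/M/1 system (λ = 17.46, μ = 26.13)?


ρ = 17.46/26.13 = 0.6682
P(N ≥ n) = ρ^n = 0.6682^5 = 0.133206

Final: 0.133206


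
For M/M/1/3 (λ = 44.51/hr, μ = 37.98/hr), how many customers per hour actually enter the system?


ρ = 1.1719; P_K = (1−ρ)ρ^3/(1−ρ^4) = 0.312238
λ_eff = λ(1 − P_K) = 44.51·(1 − 0.312238) = 44.51·0.687762 = 30.6123 /hr

Final: 30.6123 /hr


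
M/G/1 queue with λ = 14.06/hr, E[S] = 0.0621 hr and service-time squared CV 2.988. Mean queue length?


ρ = λ·E[S] = 14.06·0.0621 = 0.8731
Lq = ρ²(1+C_s²)/(2(1−ρ)) = 0.7623·(1+2.988)/(2·0.1269)
= 0.7623·3.9880/0.2537 = 11.98137

Final: 11.98137


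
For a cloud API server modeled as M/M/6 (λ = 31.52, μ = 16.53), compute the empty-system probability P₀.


a = λ/μ = 31.52/16.53 = 1.9068; ρ = a/c = 0.3178
Σ_{k=0}^{5} a^k/k! (terms k=0..5) = 1.00000 + 1.90684 + 1.81801 + 1.15555 + 0.55086 + 0.21008 = 6.64134
Tail: a^6/(6!(1−ρ)) = 48.07067/(720·0.6822) = 0.09787
P₀ = 1/(6.64134 + 0.09787) = 1/6.73921 = 0.148385

Final: 0.148385


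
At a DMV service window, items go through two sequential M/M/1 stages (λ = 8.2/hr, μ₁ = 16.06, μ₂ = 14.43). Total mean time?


Each node sees arrival rate λ = 8.2/hr (tandem ⇒ throughput preserved).
W₁ = 1/(μ₁−λ) = 1/(16.06−8.2) = 0.12723 hr
W₂ = 1/(μ₂−λ) = 1/(14.43−8.2) = 0.16051 hr
W_total = W₁ + W₂ = 0.12723 + 0.16051 = 0.28774 hr

Final: 0.28774 hr


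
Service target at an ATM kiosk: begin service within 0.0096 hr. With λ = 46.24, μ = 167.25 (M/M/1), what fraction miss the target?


ρ = 46.24/167.25 = 0.2765
P(Wq > t) = ρ·e^{−(μ−λ)t} = 0.2765·e^{−1.1617}
= 0.2765·0.312955 = 0.086523

Final: 0.086523


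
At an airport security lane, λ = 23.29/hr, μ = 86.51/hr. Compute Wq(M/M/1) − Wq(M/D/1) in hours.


ρ = 23.29/86.51 = 0.2692
Wq(M/M/1) = ρ/(μ−λ) = 0.2692/63.22 = 0.004258 hr
Wq(M/D/1) = ρ/(2(μ−λ)) = 0.002129 hr
Savings = 0.004258 − 0.002129 = 0.002129 hr

Final: 0.002129 hr


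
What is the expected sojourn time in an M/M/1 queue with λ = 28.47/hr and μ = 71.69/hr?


W = 1/(μ−λ) = 1/(71.69 − 28.47) = 1/43.22 = 0.02314 hr

Final: 0.02314 hr


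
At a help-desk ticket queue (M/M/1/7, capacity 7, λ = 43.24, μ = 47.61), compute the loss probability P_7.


ρ = λ/μ = 43.24/47.61 = 0.9082
P_K = (1−ρ)ρ^K/(1−ρ^(K+1)) = (0.09179·0.509698)/(1 − 0.462914)
= 0.046784/0.537086 = 0.087107

Final: 0.087107


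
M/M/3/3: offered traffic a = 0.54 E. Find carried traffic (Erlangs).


B(3,0.54) = 0.015329 (Erlang-B)
Carried load = a(1 − B) = 0.54·(1 − 0.015329) = 0.54·0.984671 = 0.5317 E

Final: 0.5317 Erlangs


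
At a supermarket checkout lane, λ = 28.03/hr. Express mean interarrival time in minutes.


Mean interarrival time = 1/λ = 1/28.03 hour = 0.03568 hour
In minutes: 0.03568 × 60 = 2.1406 min

Final: 2.1406 min


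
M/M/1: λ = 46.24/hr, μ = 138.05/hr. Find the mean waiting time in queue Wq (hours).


ρ = 46.24/138.05 = 0.3350
Wq = ρ/(μ−λ) = 0.3350/(138.05 − 46.24) = 0.3350/91.81 = 0.003648 hr

Final: 0.003648 hr


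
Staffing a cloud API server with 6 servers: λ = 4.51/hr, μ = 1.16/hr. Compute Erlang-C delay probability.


a = λ/μ = 3.8879; ρ = a/6 = 0.6480
P₀ = 0.018942 (from M/M/c formula)
C(c,a) = [a^c/(c!(1−ρ))]·P₀ = [3453.91238/(720·0.3520)]·0.018942
= 13.62768·0.018942 = 0.258138

Final: 0.258138


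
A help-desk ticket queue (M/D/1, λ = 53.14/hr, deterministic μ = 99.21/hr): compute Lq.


ρ = 53.14/99.21 = 0.5356
M/D/1: Lq = ρ²/(2(1−ρ)) = 0.2869/(2·0.4644) = 0.30892

Final: 0.30892


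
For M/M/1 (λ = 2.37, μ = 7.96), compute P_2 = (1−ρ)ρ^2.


ρ = 2.37/7.96 = 0.2977
P_n = (1−ρ)·ρ^n = (1 − 0.2977)·0.2977^2 = 0.7023·0.088648 = 0.062254

Final: 0.062254


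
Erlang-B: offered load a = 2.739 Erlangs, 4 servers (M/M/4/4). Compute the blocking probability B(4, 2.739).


B(c,a) = (a^c/c!) / Σ_{k=0}^{c} a^k/k!
a^4/4! = 2.345076
Σ terms (k=0..4): 1.00000 + 2.73900 + 3.75106 + 3.42472 + 2.34508 = 13.259855
B = 2.345076/13.259855 = 0.176855

Final: 0.176855


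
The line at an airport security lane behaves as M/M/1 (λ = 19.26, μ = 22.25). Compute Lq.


ρ = 19.26/22.25 = 0.8656
Lq = ρ²/(1−ρ) = 0.7493/0.1344 = 5.5759

Final: 5.5759


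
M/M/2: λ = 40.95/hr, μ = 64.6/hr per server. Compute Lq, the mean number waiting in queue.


a = λ/μ = 0.6339; ρ = a/2 = 0.3170
P₀ = 0.518660
Lq = P₀·a^c·ρ / (c!·(1−ρ)²) = 0.518660·0.40183·0.3170/(2·0.46656)
= 0.07079

Final: 0.07079


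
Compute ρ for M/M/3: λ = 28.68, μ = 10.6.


ρ = λ/(cμ) = 28.68/(3·10.6) = 28.68/31.80 = 0.9019

Final: 0.9019


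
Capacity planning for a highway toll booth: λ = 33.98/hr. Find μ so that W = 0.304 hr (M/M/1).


W = 1/(μ−λ) ⇒ μ − λ = 1/W = 1/0.304 = 3.2895
μ = λ + 1/W = 33.98 + 3.2895 = 37.2695 per hr

Final: 37.2695 /hr


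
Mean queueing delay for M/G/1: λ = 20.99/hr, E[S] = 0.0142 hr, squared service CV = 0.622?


ρ = λ·E[S] = 20.99·0.0142 = 0.2981
E[S²] = E[S]²(1+C_s²) = 0.0142²·(1+0.622) = 0.0003271
Wq = λ·E[S²]/(2(1−ρ)) = 20.99·0.0003271/(2·0.7019) = 0.004890 hr

Final: 0.004890 hr


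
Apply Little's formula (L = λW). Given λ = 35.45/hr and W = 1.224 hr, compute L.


L = λW = 35.45·1.224 = 43.3908

Final: 43.3908


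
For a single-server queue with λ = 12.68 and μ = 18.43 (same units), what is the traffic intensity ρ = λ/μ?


ρ = λ/μ = 12.68/18.43 = 0.6880

Final: 0.6880


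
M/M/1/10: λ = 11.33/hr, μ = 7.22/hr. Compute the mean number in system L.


ρ = 11.33/7.22 = 1.5693
L = ρ[1 − (K+1)ρ^K + Kρ^(K+1)] / [(1−ρ)(1−ρ^(K+1))]
Numerator: 1.5693·(1 − 11·90.558063 + 10·142.108428) = 668.416003
Denominator: (-0.5693)·(-141.108428) = 80.326266
L = 668.416003/80.326266 = 8.3213

Final: 8.3213


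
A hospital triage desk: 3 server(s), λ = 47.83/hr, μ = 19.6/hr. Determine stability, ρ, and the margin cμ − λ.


Total capacity cμ = 3·19.6 = 58.80/hr
ρ = λ/(cμ) = 47.83/58.80 = 0.8134
Stable ⇔ ρ < 1: YES
Spare capacity = cμ − λ = 58.80 − 47.83 = 10.97/hr

Final: ρ = 0.8134; stable; margin = 10.97/hr


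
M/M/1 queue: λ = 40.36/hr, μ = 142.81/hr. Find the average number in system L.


ρ = λ/μ = 40.36/142.81 = 0.2826
L = ρ/(1−ρ) = 0.2826/(1 − 0.2826) = 0.2826/0.7174 = 0.3939

Final: 0.3939


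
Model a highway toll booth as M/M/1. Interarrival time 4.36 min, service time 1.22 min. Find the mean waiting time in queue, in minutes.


λ = 60/4.36 = 13.7615 /hr
μ = 60/1.22 = 49.1803 /hr
ρ = λ/μ = 13.7615/49.1803 = 0.2798
Wq = ρ/(μ−λ) = 0.2798/(49.1803−13.7615) = 0.007900 hr
In minutes: 0.007900·60 = 0.4740 min

Final: 0.4740 min


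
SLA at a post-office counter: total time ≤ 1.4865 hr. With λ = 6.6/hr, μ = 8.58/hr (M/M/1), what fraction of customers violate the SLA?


W ~ Exponential(μ−λ) for M/M/1.
μ − λ = 8.58 − 6.6 = 1.9800
P(W > t) = e^{−(μ−λ)t} = e^{−2.9433} = 0.052693

Final: 0.052693


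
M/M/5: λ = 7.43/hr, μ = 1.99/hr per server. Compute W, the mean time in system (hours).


a = 3.7337; ρ = 0.7467; P₀ = 0.019102
Lq = P₀·a^c·ρ/(c!(1−ρ)²) = 1.34461
Wq = Lq/λ = 1.34461/7.43 = 0.18097 hr
W = Wq + 1/μ = 0.18097 + 0.50251 = 0.68348 hr

Final: 0.68348 hr


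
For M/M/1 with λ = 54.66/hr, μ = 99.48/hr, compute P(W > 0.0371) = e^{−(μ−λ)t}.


W ~ Exponential(μ−λ) for M/M/1.
μ − λ = 99.48 − 54.66 = 44.8200
P(W > t) = e^{−(μ−λ)t} = e^{−1.6628} = 0.189603

Final: 0.189603


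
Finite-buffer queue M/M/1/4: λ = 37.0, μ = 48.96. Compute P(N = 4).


ρ = λ/μ = 37.0/48.96 = 0.7557
P_K = (1−ρ)ρ^K/(1−ρ^(K+1)) = (0.2443·0.326168)/(1 − 0.246491)
= 0.079677/0.753509 = 0.105741

Final: 0.105741


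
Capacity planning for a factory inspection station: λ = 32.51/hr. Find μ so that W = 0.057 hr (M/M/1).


W = 1/(μ−λ) ⇒ μ − λ = 1/W = 1/0.057 = 17.5439
μ = λ + 1/W = 32.51 + 17.5439 = 50.0539 per hr

Final: 50.0539 /hr


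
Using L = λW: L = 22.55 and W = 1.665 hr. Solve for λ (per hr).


λ = L/W = 22.55/1.665 = 13.5435 /hr

Final: 13.5435 /hr


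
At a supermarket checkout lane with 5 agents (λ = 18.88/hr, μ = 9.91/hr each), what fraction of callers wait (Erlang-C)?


a = λ/μ = 1.9051; ρ = a/5 = 0.3810
P₀ = 0.147946 (from M/M/c formula)
C(c,a) = [a^c/(c!(1−ρ))]·P₀ = [25.09815/(120·0.6190)]·0.147946
= 0.33790·0.147946 = 0.049991

Final: 0.049991


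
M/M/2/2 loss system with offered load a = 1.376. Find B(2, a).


B(c,a) = (a^c/c!) / Σ_{k=0}^{c} a^k/k!
a^2/2! = 0.946688
Σ terms (k=0..2): 1.00000 + 1.37600 + 0.94669 = 3.322688
B = 0.946688/3.322688 = 0.284916

Final: 0.284916


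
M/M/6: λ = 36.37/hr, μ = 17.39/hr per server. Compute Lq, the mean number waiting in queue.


a = λ/μ = 2.0914; ρ = a/6 = 0.3486
P₀ = 0.123271
Lq = P₀·a^c·ρ / (c!·(1−ρ)²) = 0.123271·83.68783·0.3486/(720·0.42436)
= 0.01177

Final: 0.01177


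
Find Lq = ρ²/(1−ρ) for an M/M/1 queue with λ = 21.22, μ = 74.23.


ρ = 21.22/74.23 = 0.2859
Lq = ρ²/(1−ρ) = 0.08172/0.7141 = 0.1144

Final: 0.1144


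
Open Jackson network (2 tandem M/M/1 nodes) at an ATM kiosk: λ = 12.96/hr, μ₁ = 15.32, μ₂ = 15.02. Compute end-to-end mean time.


Each node sees arrival rate λ = 12.96/hr (tandem ⇒ throughput preserved).
W₁ = 1/(μ₁−λ) = 1/(15.32−12.96) = 0.42373 hr
W₂ = 1/(μ₂−λ) = 1/(15.02−12.96) = 0.48544 hr
W_total = W₁ + W₂ = 0.42373 + 0.48544 = 0.90917 hr

Final: 0.90917 hr


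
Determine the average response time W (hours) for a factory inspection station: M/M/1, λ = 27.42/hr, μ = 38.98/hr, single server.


W = 1/(μ−λ) = 1/(38.98 − 27.42) = 1/11.56 = 0.08651 hr

Final: 0.08651 hr


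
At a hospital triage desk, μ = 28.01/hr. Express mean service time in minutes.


Mean service time = 1/μ = 1/28.01 hour = 0.03570 hour
In minutes: 0.03570 × 60 = 2.1421 min

Final: 2.1421 min


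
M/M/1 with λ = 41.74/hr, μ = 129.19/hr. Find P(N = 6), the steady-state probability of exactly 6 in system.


ρ = 41.74/129.19 = 0.3231
P_n = (1−ρ)·ρ^n = (1 − 0.3231)·0.3231^6 = 0.6769·0.001137 = 0.0007700

Final: 0.0007700


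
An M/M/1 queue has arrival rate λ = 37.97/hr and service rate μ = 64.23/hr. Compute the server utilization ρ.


ρ = λ/μ = 37.97/64.23 = 0.5912

Final: 0.5912


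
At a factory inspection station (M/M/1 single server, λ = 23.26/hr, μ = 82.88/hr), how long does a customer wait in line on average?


ρ = 23.26/82.88 = 0.2806
Wq = ρ/(μ−λ) = 0.2806/(82.88 − 23.26) = 0.2806/59.62 = 0.004707 hr

Final: 0.004707 hr


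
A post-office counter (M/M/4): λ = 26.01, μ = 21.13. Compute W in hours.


a = 1.2310; ρ = 0.3077; P₀ = 0.290898
Lq = P₀·a^c·ρ/(c!(1−ρ)²) = 0.01787
Wq = Lq/λ = 0.01787/26.01 = 0.0006871 hr
W = Wq + 1/μ = 0.0006871 + 0.04733 = 0.04801 hr

Final: 0.04801 hr


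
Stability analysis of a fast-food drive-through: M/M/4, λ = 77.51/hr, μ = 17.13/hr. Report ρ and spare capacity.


Total capacity cμ = 4·17.13 = 68.52/hr
ρ = λ/(cμ) = 77.51/68.52 = 1.1312
Stable ⇔ ρ < 1: NO
Spare capacity = cμ − λ = 68.52 − 77.51 = -8.99/hr

Final: ρ = 1.1312; unstable; margin = -8.99/hr


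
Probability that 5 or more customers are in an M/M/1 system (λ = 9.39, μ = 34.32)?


ρ = 9.39/34.32 = 0.2736
P(N ≥ n) = ρ^n = 0.2736^5 = 0.001533

Final: 0.001533


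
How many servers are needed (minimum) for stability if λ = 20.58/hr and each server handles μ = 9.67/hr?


Stability requires cμ > λ ⇔ c > λ/μ.
λ/μ = 20.58/9.67 = 2.1282
Minimum integer c = ⌊2.1282⌋ + 1 = 3
Check: 3·9.67 = 29.01 > 20.58, while 2·9.67 = 19.34 ≤ 20.58

Final: 3 servers


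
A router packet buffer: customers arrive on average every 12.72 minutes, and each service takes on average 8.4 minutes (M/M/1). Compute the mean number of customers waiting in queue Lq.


λ = 60/12.72 = 4.7170 /hr
μ = 60/8.4 = 7.1429 /hr
ρ = λ/μ = 4.7170/7.1429 = 0.6604
Lq = ρ²/(1−ρ) = 0.4361/0.3396 = 1.2841

Final: 1.2841


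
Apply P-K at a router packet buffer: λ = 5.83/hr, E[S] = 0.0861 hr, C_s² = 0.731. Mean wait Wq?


ρ = λ·E[S] = 5.83·0.0861 = 0.5020
E[S²] = E[S]²(1+C_s²) = 0.0861²·(1+0.731) = 0.012832
Wq = λ·E[S²]/(2(1−ρ)) = 5.83·0.012832/(2·0.4980) = 0.07511 hr

Final: 0.07511 hr


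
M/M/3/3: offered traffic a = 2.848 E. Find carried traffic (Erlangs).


B(3,2.848) = 0.327565 (Erlang-B)
Carried load = a(1 − B) = 2.848·(1 − 0.327565) = 2.848·0.672435 = 1.9151 E

Final: 1.9151 Erlangs


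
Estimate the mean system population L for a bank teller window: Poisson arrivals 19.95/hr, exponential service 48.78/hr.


ρ = λ/μ = 19.95/48.78 = 0.4090
L = ρ/(1−ρ) = 0.4090/(1 − 0.4090) = 0.4090/0.5910 = 0.6920

Final: 0.6920


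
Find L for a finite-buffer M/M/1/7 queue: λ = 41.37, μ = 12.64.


ρ = 41.37/12.64 = 3.2729
L = ρ[1 − (K+1)ρ^K + Kρ^(K+1)] / [(1−ρ)(1−ρ^(K+1))]
Numerator: 3.2729·(1 − 8·4023.176897 + 7·13167.628814) = 196340.535806
Denominator: (-2.2729)·(-13166.628814) = 29926.997297
L = 196340.535806/29926.997297 = 6.5606

Final: 6.5606


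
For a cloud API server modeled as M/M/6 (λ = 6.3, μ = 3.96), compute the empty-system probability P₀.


a = λ/μ = 6.3/3.96 = 1.5909; ρ = a/c = 0.2652
Σ_{k=0}^{5} a^k/k! (terms k=0..5) = 1.00000 + 1.59091 + 1.26550 + 0.67110 + 0.26691 + 0.08493 = 4.87934
Tail: a^6/(6!(1−ρ)) = 16.21333/(720·0.7348) = 0.03064
P₀ = 1/(4.87934 + 0.03064) = 1/4.90999 = 0.203667

Final: 0.203667


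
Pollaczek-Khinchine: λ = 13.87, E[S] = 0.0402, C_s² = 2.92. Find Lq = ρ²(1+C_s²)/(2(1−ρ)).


ρ = λ·E[S] = 13.87·0.0402 = 0.5576
Lq = ρ²(1+C_s²)/(2(1−ρ)) = 0.3109·(1+2.92)/(2·0.4424)
= 0.3109·3.9200/0.8849 = 1.37727

Final: 1.37727


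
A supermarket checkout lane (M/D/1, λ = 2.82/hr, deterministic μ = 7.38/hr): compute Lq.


ρ = 2.82/7.38 = 0.3821
M/D/1: Lq = ρ²/(2(1−ρ)) = 0.1460/(2·0.6179) = 0.11815

Final: 0.11815


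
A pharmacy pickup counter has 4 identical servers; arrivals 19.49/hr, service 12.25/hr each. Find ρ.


ρ = λ/(cμ) = 19.49/(4·12.25) = 19.49/49.00 = 0.3978

Final: 0.3978


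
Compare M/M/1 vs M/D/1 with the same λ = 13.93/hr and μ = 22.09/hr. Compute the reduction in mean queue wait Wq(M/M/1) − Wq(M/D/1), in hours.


ρ = 13.93/22.09 = 0.6306
Wq(M/M/1) = ρ/(μ−λ) = 0.6306/8.16 = 0.07728 hr
Wq(M/D/1) = ρ/(2(μ−λ)) = 0.03864 hr
Savings = 0.07728 − 0.03864 = 0.03864 hr

Final: 0.03864 hr


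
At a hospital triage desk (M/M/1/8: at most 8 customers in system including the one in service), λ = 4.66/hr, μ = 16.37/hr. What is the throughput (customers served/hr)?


ρ = 0.2847; P_K = (1−ρ)ρ^8/(1−ρ^9) = 0.00003085
λ_eff = λ(1 − P_K) = 4.66·(1 − 0.00003085) = 4.66·0.999969 = 4.6599 /hr

Final: 4.6599 /hr


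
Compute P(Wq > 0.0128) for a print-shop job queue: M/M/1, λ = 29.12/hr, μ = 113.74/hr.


ρ = 29.12/113.74 = 0.2560
P(Wq > t) = ρ·e^{−(μ−λ)t} = 0.2560·e^{−1.0831}
= 0.2560·0.338532 = 0.086672

Final: 0.086672


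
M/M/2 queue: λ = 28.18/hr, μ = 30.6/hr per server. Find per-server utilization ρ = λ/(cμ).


ρ = λ/(cμ) = 28.18/(2·30.6) = 28.18/61.20 = 0.4605

Final: 0.4605


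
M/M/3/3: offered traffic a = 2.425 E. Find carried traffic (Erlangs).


B(3,2.425) = 0.271875 (Erlang-B)
Carried load = a(1 − B) = 2.425·(1 − 0.271875) = 2.425·0.728125 = 1.7657 E

Final: 1.7657 Erlangs


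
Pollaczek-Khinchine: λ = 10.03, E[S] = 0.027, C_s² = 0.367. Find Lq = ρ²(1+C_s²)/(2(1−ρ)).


ρ = λ·E[S] = 10.03·0.027 = 0.2708
Lq = ρ²(1+C_s²)/(2(1−ρ)) = 0.07334·(1+0.367)/(2·0.7292)
= 0.07334·1.3670/1.4584 = 0.06874

Final: 0.06874


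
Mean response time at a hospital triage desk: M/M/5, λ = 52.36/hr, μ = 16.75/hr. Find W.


a = 3.1260; ρ = 0.6252; P₀ = 0.040457
Lq = P₀·a^c·ρ/(c!(1−ρ)²) = 0.44785
Wq = Lq/λ = 0.44785/52.36 = 0.008553 hr
W = Wq + 1/μ = 0.008553 + 0.05970 = 0.06825 hr

Final: 0.06825 hr


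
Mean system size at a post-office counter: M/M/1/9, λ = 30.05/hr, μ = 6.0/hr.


ρ = 30.05/6.0 = 5.0083
L = ρ[1 − (K+1)ρ^K + Kρ^(K+1)] / [(1−ρ)(1−ρ^(K+1))]
Numerator: 5.0083·(1 − 10·1982617.948951 + 9·9929611.560995) = 348281130.510216
Denominator: (-4.0083)·(-9929610.560995) = 39801188.998653
L = 348281130.510216/39801188.998653 = 8.7505

Final: 8.7505


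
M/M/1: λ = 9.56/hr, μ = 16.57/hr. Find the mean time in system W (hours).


W = 1/(μ−λ) = 1/(16.57 − 9.56) = 1/7.01 = 0.1427 hr

Final: 0.1427 hr


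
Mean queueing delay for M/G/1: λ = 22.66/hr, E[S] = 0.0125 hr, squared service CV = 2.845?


ρ = λ·E[S] = 22.66·0.0125 = 0.2833
E[S²] = E[S]²(1+C_s²) = 0.0125²·(1+2.845) = 0.0006008
Wq = λ·E[S²]/(2(1−ρ)) = 22.66·0.0006008/(2·0.7167) = 0.009497 hr

Final: 0.009497 hr


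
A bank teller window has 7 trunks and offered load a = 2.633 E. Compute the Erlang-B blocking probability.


B(c,a) = (a^c/c!) / Σ_{k=0}^{c} a^k/k!
a^7/7! = 0.174071
Σ terms (k=0..7): 1.00000 + 2.63300 + 3.46634 + 3.04230 + 2.00259 + 1.05456 + 0.46278 + 0.17407 = 13.835643
B = 0.174071/13.835643 = 0.012581

Final: 0.012581


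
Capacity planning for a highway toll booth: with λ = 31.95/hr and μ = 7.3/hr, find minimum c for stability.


Stability requires cμ > λ ⇔ c > λ/μ.
λ/μ = 31.95/7.3 = 4.3767
Minimum integer c = ⌊4.3767⌋ + 1 = 5
Check: 5·7.3 = 36.50 > 31.95, while 4·7.3 = 29.20 ≤ 31.95

Final: 5 servers


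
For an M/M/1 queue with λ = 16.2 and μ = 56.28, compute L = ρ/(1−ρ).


ρ = λ/μ = 16.2/56.28 = 0.2878
L = ρ/(1−ρ) = 0.2878/(1 − 0.2878) = 0.2878/0.7122 = 0.4042

Final: 0.4042


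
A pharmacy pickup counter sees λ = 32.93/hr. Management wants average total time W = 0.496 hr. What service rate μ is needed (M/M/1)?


W = 1/(μ−λ) ⇒ μ − λ = 1/W = 1/0.496 = 2.0161
μ = λ + 1/W = 32.93 + 2.0161 = 34.9461 per hr

Final: 34.9461 /hr
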